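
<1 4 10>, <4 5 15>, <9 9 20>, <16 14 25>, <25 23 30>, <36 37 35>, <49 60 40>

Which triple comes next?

First component: perfect squares: 1², 2², 3², …; 1, 4, 9, 16, 25, 36, 49 → 64.
Second component: each term is the sum of the two before it; 4, 5, 9, 14, 23, 37, 60 → 97.
Third component: 10, 15, 20, 25, 30, 35, 40 → 45 (+5 each step).
Putting it together: <64 97 45>.

<64 97 45>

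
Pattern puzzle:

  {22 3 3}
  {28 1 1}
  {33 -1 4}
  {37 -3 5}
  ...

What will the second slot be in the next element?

-5

Second slot: 3, 1, -1, -3 → -5 (−2 each step).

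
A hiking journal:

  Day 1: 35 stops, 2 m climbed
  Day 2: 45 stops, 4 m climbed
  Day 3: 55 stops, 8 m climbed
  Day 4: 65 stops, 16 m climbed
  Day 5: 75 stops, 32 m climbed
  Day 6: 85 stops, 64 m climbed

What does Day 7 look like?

Stops: +10 each step; 35, 45, 55, 65, 75, 85 → 95.
M climbed — ×2 each step: 2, 4, 8, 16, 32, 64 → 128.
So the next row is 95 stops, 128 m climbed.

95 stops, 128 m climbed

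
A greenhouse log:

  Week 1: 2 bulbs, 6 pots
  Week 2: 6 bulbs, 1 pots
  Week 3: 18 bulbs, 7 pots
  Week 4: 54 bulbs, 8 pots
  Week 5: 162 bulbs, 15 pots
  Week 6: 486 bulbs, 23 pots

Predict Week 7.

For the bulbs, ×3 each step: 2, 6, 18, 54, 162, 486 → 1458.
Pots — each term is the sum of the two before it: 6, 1, 7, 8, 15, 23 → 38.
Putting it together: 1458 bulbs, 38 pots.

1458 bulbs, 38 pots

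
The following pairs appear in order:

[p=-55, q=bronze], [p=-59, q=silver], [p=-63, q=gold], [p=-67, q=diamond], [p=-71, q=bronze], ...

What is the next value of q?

silver

Q — repeats bronze → silver → gold → diamond: bronze, silver, gold, diamond, bronze → silver.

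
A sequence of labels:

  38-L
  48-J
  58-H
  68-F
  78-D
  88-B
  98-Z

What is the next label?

108-X

First component: +10 each step; 38, 48, 58, 68, 78, 88, 98 → 108.
Letter: letters move back 2 places in the alphabet, wrapping A→Z, so L, J, H, F, D, B, Z → X.
Combining the parts gives 108-X.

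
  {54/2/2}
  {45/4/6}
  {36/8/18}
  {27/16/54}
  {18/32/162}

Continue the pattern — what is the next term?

First part — −9 each step: 54, 45, 36, 27, 18 → 9.
For the second part, ×2 each step: 2, 4, 8, 16, 32 → 64.
Third part: ×3 each step, so 2, 6, 18, 54, 162 → 486.
Putting it together: {9/64/486}.

{9/64/486}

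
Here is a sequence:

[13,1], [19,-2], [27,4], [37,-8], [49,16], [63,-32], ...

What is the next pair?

For the first slot, differences are 6, 8, 10, … (increasing by 2 each time): 13, 19, 27, 37, 49, 63 → 79.
For the second slot, ×(-2) each step: 1, -2, 4, -8, 16, -32 → 64.
So the next pair is [79,64].

[79,64]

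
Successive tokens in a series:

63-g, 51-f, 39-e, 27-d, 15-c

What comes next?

First component goes 63, 51, 39, 27, 15 → 3 (−12 each step).
Letter goes g, f, e, d, c → b (letters move back 1 place in the alphabet).
So the next token is 3-b.

3-b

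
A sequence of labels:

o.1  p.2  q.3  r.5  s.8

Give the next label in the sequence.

Letter — letters move forward 1 place in the alphabet: o, p, q, r, s → t.
Second component: each term is the sum of the two before it; 1, 2, 3, 5, 8 → 13.
So the next label is t.13.

t.13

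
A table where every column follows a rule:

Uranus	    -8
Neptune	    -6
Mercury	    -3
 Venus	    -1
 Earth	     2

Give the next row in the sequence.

Planet: Uranus, Neptune, Mercury, Venus, Earth → Mars (runs through the planets Mercury→Neptune).
Second component goes -8, -6, -3, -1, 2 → 4 (alternating steps +2, +3, +2, +3, …).
So the next row is Mars  4.

Mars  4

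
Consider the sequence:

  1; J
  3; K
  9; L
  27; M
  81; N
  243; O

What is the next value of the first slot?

729

For the first slot, ×3 each step: 1, 3, 9, 27, 81, 243 → 729.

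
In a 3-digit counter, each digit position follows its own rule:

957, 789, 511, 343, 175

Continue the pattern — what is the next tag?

907

First digit: −2 each step, mod 10; 9, 7, 5, 3, 1 → 9.
Second digit goes 5, 8, 1, 4, 7 → 0 (+3 each step, mod 10).
Third digit goes 7, 9, 1, 3, 5 → 7 (+2 each step, mod 10).
Putting it together: 907.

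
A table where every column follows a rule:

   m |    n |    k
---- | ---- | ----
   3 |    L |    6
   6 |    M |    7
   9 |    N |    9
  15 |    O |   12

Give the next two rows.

24  P  16; 39  Q  21

Column m: each term is the sum of the two before it; 3, 6, 9, 15 → 24 → 39.
Column n: letters move forward 1 place in the alphabet, so L, M, N, O → P → Q.
Column k: 6, 7, 9, 12 → 16 → 21 (differences are 1, 2, 3, … (increasing by 1 each time)).
Putting the parts together: 24  P  16 and then 39  Q  21.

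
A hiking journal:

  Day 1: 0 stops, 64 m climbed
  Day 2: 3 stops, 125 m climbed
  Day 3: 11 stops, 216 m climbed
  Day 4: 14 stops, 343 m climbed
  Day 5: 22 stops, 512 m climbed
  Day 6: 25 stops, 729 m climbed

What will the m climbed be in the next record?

M climbed goes 64, 125, 216, 343, 512, 729 → 1000 (perfect cubes: 4³, 5³, 6³, …).

1000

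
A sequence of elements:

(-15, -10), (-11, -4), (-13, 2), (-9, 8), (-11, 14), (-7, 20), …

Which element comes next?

First slot: -15, -11, -13, -9, -11, -7 → -9 (alternating steps +4, −2, +4, −2, …).
Second slot: -10, -4, 2, 8, 14, 20 → 26 (+6 each step).
So the next element is (-9, 26).

(-9, 26)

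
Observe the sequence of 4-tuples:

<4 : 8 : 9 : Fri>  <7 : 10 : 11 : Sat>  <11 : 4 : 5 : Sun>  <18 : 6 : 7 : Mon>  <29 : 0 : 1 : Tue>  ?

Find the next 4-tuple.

First coordinate — each term is the sum of the two before it: 4, 7, 11, 18, 29 → 47.
Second coordinate: alternating steps +2, −6, +2, −6, …, so 8, 10, 4, 6, 0 → 2.
Third coordinate: always 1 more than the second coordinate; 9, 11, 5, 7, 1 → 3.
For the day, runs through the weekdays Mon→Sun: Fri, Sat, Sun, Mon, Tue → Wed.
So the next 4-tuple is <47 : 2 : 3 : Wed>.

<47 : 2 : 3 : Wed>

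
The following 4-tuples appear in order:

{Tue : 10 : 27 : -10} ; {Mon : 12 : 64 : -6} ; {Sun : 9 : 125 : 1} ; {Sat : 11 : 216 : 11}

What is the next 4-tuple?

Day — runs backward through the weekdays Mon→Sun: Tue, Mon, Sun, Sat → Fri.
For the second slot, alternating steps +2, −3, +2, −3, …: 10, 12, 9, 11 → 8.
Third slot: 27, 64, 125, 216 → 343 (perfect cubes: 3³, 4³, 5³, …).
Fourth slot: -10, -6, 1, 11 → 24 (differences are 4, 7, 10, … (increasing by 3 each time)).
So the next 4-tuple is {Fri : 8 : 343 : 24}.

{Fri : 8 : 343 : 24}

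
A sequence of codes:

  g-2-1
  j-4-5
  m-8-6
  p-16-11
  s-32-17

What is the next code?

v-64-28

Letter: g, j, m, p, s → v (letters move forward 3 places in the alphabet).
Second component — ×2 each step: 2, 4, 8, 16, 32 → 64.
Third component: 1, 5, 6, 11, 17 → 28 (each term is the sum of the two before it).
So the next code is v-64-28.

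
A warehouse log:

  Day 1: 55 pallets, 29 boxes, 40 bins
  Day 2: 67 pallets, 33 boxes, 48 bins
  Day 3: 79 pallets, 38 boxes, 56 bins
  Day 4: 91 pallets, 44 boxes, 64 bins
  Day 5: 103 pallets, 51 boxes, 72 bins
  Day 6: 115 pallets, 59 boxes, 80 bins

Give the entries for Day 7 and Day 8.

127 pallets, 68 boxes, 88 bins; 139 pallets, 78 boxes, 96 bins

Pallets — +12 each step: 55, 67, 79, 91, 103, 115 → 127 → 139.
Boxes goes 29, 33, 38, 44, 51, 59 → 68 → 78 (differences are 4, 5, 6, … (increasing by 1 each time)).
Bins: 40, 48, 56, 64, 72, 80 → 88 → 96 (+8 each step).
So the next two lines are 127 pallets, 68 boxes, 88 bins and 139 pallets, 78 boxes, 96 bins.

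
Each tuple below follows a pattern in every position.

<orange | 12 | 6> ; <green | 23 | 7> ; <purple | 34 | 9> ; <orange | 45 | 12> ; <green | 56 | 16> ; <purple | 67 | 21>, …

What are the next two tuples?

<orange | 78 | 27>, <green | 89 | 34>

Colour: repeats orange → green → purple, so orange, green, purple, orange, green, purple → orange → green.
Second part: +11 each step; 12, 23, 34, 45, 56, 67 → 78 → 89.
Third part: differences are 1, 2, 3, … (increasing by 1 each time); 6, 7, 9, 12, 16, 21 → 27 → 34.
Putting the parts together: <orange | 78 | 27> and then <green | 89 | 34>.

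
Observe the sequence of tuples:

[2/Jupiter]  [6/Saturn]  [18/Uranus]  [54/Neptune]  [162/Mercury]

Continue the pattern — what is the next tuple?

[486/Venus]

For the first part, ×3 each step: 2, 6, 18, 54, 162 → 486.
Planet goes Jupiter, Saturn, Uranus, Neptune, Mercury → Venus (runs through the planets Mercury→Neptune).
So the next tuple is [486/Venus].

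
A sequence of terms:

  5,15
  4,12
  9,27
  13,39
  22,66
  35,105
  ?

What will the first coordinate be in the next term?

First coordinate goes 5, 4, 9, 13, 22, 35 → 57 (each term is the sum of the two before it).
Second coordinate: always 3 × the first coordinate, so 15, 12, 27, 39, 66, 105 → 171.

57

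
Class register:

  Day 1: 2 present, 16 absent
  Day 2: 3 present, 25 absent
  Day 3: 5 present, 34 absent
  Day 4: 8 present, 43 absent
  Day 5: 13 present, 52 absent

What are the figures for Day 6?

For the present, each term is the sum of the two before it: 2, 3, 5, 8, 13 → 21.
For the absent, +9 each step: 16, 25, 34, 43, 52 → 61.
Putting it together: 21 present, 61 absent.

21 present, 61 absent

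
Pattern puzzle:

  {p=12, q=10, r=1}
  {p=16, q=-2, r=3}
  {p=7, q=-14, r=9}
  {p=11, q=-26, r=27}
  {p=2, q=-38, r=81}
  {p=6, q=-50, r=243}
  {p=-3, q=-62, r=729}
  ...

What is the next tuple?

{p=1, q=-74, r=2187}

P: 12, 16, 7, 11, 2, 6, -3 → 1 (alternating steps +4, −9, +4, −9, …).
Q — −12 each step: 10, -2, -14, -26, -38, -50, -62 → -74.
R: 1, 3, 9, 27, 81, 243, 729 → 2187 (×3 each step).
Combining the parts gives {p=1, q=-74, r=2187}.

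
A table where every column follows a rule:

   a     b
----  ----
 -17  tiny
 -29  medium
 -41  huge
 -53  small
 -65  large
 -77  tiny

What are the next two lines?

-89  medium; -101  huge

Column a: −12 each step, so -17, -29, -41, -53, -65, -77 → -89 → -101.
For the column b, repeats tiny → medium → huge → small → large: tiny, medium, huge, small, large, tiny → medium → huge.
Putting the parts together: -89  medium and then -101  huge.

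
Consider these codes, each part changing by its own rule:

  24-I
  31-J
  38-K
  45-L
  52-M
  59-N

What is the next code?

66-O

First component: +7 each step; 24, 31, 38, 45, 52, 59 → 66.
Letter: letters move forward 1 place in the alphabet; I, J, K, L, M, N → O.
Combining the parts gives 66-O.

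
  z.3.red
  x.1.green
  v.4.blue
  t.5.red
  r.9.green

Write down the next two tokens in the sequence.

For the letter, letters move back 2 places in the alphabet: z, x, v, t, r → p → n.
Second component: each term is the sum of the two before it, so 3, 1, 4, 5, 9 → 14 → 23.
Colour — repeats red → green → blue: red, green, blue, red, green → blue → red.
So the next two tokens are p.14.blue and n.23.red.

p.14.blue, n.23.red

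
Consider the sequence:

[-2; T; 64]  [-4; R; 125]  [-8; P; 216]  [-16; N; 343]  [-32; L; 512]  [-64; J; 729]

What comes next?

[-128; H; 1000]

For the first coordinate, ×2 each step: -2, -4, -8, -16, -32, -64 → -128.
Letter: letters move back 2 places in the alphabet, so T, R, P, N, L, J → H.
Third coordinate: 64, 125, 216, 343, 512, 729 → 1000 (perfect cubes: 4³, 5³, 6³, …).
Combining the parts gives [-128; H; 1000].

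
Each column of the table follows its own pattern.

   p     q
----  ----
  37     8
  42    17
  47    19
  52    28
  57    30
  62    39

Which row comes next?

Column p: 37, 42, 47, 52, 57, 62 → 67 (+5 each step).
Column q: 8, 17, 19, 28, 30, 39 → 41 (alternating steps +9, +2, +9, +2, …).
So the next row is 67  41.

67  41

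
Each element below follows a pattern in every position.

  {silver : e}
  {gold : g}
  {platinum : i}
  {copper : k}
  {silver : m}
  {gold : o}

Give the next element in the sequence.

{platinum : q}

For the metal, repeats silver → gold → platinum → copper: silver, gold, platinum, copper, silver, gold → platinum.
Letter: letters move forward 2 places in the alphabet, so e, g, i, k, m, o → q.
Putting it together: {platinum : q}.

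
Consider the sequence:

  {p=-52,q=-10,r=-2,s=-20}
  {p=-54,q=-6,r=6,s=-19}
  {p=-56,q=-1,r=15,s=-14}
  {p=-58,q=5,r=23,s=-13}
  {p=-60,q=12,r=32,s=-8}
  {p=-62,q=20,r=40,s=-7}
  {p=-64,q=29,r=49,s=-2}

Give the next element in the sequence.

For the p, −2 each step: -52, -54, -56, -58, -60, -62, -64 → -66.
Q: differences are 4, 5, 6, … (increasing by 1 each time); -10, -6, -1, 5, 12, 20, 29 → 39.
For the r, alternating steps +8, +9, +8, +9, …: -2, 6, 15, 23, 32, 40, 49 → 57.
S: -20, -19, -14, -13, -8, -7, -2 → -1 (alternating steps +1, +5, +1, +5, …).
Combining the parts gives {p=-66,q=39,r=57,s=-1}.

{p=-66,q=39,r=57,s=-1}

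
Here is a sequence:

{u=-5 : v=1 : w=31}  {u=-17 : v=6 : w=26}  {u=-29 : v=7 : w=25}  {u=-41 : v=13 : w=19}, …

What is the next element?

U: −12 each step; -5, -17, -29, -41 → -53.
V: each term is the sum of the two before it; 1, 6, 7, 13 → 20.
W: together with the v always sums to 32; 31, 26, 25, 19 → 12.
So the next element is {u=-53 : v=20 : w=12}.

{u=-53 : v=20 : w=12}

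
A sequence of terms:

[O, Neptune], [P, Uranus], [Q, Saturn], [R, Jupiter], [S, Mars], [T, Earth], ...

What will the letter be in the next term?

U

Letter: letters move forward 1 place in the alphabet; O, P, Q, R, S, T → U.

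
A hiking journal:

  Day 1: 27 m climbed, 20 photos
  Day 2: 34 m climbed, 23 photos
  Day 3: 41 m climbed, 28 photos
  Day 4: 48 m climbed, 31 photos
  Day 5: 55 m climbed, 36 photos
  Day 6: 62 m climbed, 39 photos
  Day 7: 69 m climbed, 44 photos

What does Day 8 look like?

76 m climbed, 47 photos

M climbed: +7 each step, so 27, 34, 41, 48, 55, 62, 69 → 76.
Photos: alternating steps +3, +5, +3, +5, …; 20, 23, 28, 31, 36, 39, 44 → 47.
Putting it together: 76 m climbed, 47 photos.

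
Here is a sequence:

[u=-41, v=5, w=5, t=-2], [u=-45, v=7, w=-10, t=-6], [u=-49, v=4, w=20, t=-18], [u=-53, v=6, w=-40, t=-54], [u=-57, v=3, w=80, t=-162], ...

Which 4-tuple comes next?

U: −4 each step; -41, -45, -49, -53, -57 → -61.
V — alternating steps +2, −3, +2, −3, …: 5, 7, 4, 6, 3 → 5.
W: 5, -10, 20, -40, 80 → -160 (×(-2) each step).
T — ×3 each step: -2, -6, -18, -54, -162 → -486.
So the next 4-tuple is [u=-61, v=5, w=-160, t=-486].

[u=-61, v=5, w=-160, t=-486]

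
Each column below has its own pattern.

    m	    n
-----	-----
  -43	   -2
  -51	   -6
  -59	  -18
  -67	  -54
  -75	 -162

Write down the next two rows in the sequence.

-83  -486; -91  -1458

Column m goes -43, -51, -59, -67, -75 → -83 → -91 (−8 each step).
Column n: ×3 each step, so -2, -6, -18, -54, -162 → -486 → -1458.
So the next two rows are -83  -486 and -91  -1458.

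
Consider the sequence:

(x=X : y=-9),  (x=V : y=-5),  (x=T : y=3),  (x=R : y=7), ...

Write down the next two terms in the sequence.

X: letters move back 2 places in the alphabet, so X, V, T, R → P → N.
Y: alternating steps +4, +8, +4, +8, …; -9, -5, 3, 7 → 15 → 19.
Putting the parts together: (x=P : y=15) and then (x=N : y=19).

(x=P : y=15), (x=N : y=19)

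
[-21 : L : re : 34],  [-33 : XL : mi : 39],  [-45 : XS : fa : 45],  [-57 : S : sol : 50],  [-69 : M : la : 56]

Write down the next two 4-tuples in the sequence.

[-81 : L : ti : 61], [-93 : XL : do : 67]

First coordinate: −12 each step, so -21, -33, -45, -57, -69 → -81 → -93.
Size: L, XL, XS, S, M → L → XL (runs through clothing sizes XS→XL).
Note: runs through the solfège scale do→ti, so re, mi, fa, sol, la → ti → do.
Fourth coordinate — alternating steps +5, +6, +5, +6, …: 34, 39, 45, 50, 56 → 61 → 67.
So the next two 4-tuples are [-81 : L : ti : 61] and [-93 : XL : do : 67].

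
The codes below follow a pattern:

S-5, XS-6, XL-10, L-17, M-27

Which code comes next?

For the size, runs backward through clothing sizes XS→XL: S, XS, XL, L, M → S.
Second component — differences are 1, 4, 7, … (increasing by 3 each time): 5, 6, 10, 17, 27 → 40.
Combining the parts gives S-40.

S-40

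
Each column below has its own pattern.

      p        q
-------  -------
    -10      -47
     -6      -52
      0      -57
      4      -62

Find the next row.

10  -67

Column p: alternating steps +4, +6, +4, +6, …; -10, -6, 0, 4 → 10.
Column q: −5 each step, so -47, -52, -57, -62 → -67.
Combining the parts gives 10  -67.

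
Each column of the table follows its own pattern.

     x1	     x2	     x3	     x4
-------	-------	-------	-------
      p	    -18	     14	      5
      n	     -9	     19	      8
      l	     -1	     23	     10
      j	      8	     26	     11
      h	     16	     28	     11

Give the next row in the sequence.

f  25  29  10

Column x1 — letters move back 2 places in the alphabet: p, n, l, j, h → f.
For the column x2, alternating steps +9, +8, +9, +8, …: -18, -9, -1, 8, 16 → 25.
Column x3 — differences are 5, 4, 3, … (decreasing by 1 each time): 14, 19, 23, 26, 28 → 29.
Column x4 goes 5, 8, 10, 11, 11 → 10 (differences are 3, 2, 1, … (decreasing by 1 each time)).
Putting it together: f  25  29  10.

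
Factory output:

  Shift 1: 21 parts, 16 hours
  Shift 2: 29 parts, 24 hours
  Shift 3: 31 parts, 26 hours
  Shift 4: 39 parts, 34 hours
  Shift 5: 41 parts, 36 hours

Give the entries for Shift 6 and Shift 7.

Parts goes 21, 29, 31, 39, 41 → 49 → 51 (alternating steps +8, +2, +8, +2, …).
Hours: always 5 less than the parts, so 16, 24, 26, 34, 36 → 44 → 46.
Putting the parts together: 49 parts, 44 hours and then 51 parts, 46 hours.

49 parts, 44 hours; 51 parts, 46 hours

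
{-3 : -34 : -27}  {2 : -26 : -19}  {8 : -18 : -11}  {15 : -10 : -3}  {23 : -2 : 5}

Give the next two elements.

First slot: -3, 2, 8, 15, 23 → 32 → 42 (differences are 5, 6, 7, … (increasing by 1 each time)).
Second slot: +8 each step; -34, -26, -18, -10, -2 → 6 → 14.
Third slot: always 7 more than the second slot; -27, -19, -11, -3, 5 → 13 → 21.
Putting the parts together: {32 : 6 : 13} and then {42 : 14 : 21}.

{32 : 6 : 13}, {42 : 14 : 21}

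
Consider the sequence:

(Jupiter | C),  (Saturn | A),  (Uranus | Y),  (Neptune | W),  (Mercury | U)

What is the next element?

Planet — runs through the planets Mercury→Neptune: Jupiter, Saturn, Uranus, Neptune, Mercury → Venus.
For the letter, letters move back 2 places in the alphabet, wrapping A→Z: C, A, Y, W, U → S.
Combining the parts gives (Venus | S).

(Venus | S)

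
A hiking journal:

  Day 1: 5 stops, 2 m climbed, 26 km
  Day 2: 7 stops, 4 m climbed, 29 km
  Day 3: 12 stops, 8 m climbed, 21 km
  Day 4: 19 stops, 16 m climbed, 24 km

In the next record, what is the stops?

31

Stops — each term is the sum of the two before it: 5, 7, 12, 19 → 31.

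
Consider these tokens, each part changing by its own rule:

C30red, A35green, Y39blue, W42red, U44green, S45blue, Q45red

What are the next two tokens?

For the letter, letters move back 2 places in the alphabet, wrapping A→Z: C, A, Y, W, U, S, Q → O → M.
Second component: differences are 5, 4, 3, … (decreasing by 1 each time); 30, 35, 39, 42, 44, 45, 45 → 44 → 42.
Colour: repeats red → green → blue; red, green, blue, red, green, blue, red → green → blue.
Putting the parts together: O44green and then M42blue.

O44green then M42blue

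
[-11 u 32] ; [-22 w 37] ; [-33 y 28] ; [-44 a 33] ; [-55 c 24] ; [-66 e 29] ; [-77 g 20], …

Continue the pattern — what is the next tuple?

First entry: -11, -22, -33, -44, -55, -66, -77 → -88 (−11 each step).
Letter: u, w, y, a, c, e, g → i (letters move forward 2 places in the alphabet, wrapping Z→A).
For the third entry, alternating steps +5, −9, +5, −9, …: 32, 37, 28, 33, 24, 29, 20 → 25.
So the next tuple is [-88 i 25].

[-88 i 25]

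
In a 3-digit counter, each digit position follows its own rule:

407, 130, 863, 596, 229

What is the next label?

952

First digit goes 4, 1, 8, 5, 2 → 9 (−3 each step, mod 10).
For the second digit, +3 each step, mod 10: 0, 3, 6, 9, 2 → 5.
For the third digit, +3 each step, mod 10: 7, 0, 3, 6, 9 → 2.
So the next label is 952.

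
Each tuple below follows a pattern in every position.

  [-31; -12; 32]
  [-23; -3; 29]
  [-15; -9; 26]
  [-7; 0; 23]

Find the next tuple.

[1; -6; 20]

First value — +8 each step: -31, -23, -15, -7 → 1.
Second value: alternating steps +9, −6, +9, −6, …, so -12, -3, -9, 0 → -6.
Third value goes 32, 29, 26, 23 → 20 (−3 each step).
So the next tuple is [1; -6; 20].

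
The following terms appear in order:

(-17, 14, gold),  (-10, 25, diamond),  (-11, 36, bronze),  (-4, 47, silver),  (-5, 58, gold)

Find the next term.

(2, 69, diamond)

First entry: alternating steps +7, −1, +7, −1, …, so -17, -10, -11, -4, -5 → 2.
Second entry: +11 each step, so 14, 25, 36, 47, 58 → 69.
Rank: gold, diamond, bronze, silver, gold → diamond (repeats gold → diamond → bronze → silver).
Combining the parts gives (2, 69, diamond).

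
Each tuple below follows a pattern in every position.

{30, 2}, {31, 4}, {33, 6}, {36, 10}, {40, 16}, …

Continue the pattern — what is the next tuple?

{45, 26}

First part: 30, 31, 33, 36, 40 → 45 (differences are 1, 2, 3, … (increasing by 1 each time)).
Second part: 2, 4, 6, 10, 16 → 26 (each term is the sum of the two before it).
Putting it together: {45, 26}.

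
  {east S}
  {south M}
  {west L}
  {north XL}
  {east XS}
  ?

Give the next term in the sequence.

{south S}

Direction — repeats east → south → west → north: east, south, west, north, east → south.
Size: runs through clothing sizes XS→XL; S, M, L, XL, XS → S.
Combining the parts gives {south S}.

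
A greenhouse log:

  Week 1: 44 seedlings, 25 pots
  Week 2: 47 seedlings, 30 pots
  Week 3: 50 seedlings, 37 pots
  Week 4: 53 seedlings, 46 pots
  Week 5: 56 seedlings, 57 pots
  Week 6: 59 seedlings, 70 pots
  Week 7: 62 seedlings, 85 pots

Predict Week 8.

65 seedlings, 102 pots

Seedlings goes 44, 47, 50, 53, 56, 59, 62 → 65 (+3 each step).
For the pots, differences are 5, 7, 9, … (increasing by 2 each time): 25, 30, 37, 46, 57, 70, 85 → 102.
Putting it together: 65 seedlings, 102 pots.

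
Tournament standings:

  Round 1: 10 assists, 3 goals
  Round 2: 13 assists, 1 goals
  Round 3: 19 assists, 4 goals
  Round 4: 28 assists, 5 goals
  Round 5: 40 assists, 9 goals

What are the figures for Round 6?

Assists goes 10, 13, 19, 28, 40 → 55 (differences are 3, 6, 9, … (increasing by 3 each time)).
Goals goes 3, 1, 4, 5, 9 → 14 (each term is the sum of the two before it).
Putting it together: 55 assists, 14 goals.

55 assists, 14 goals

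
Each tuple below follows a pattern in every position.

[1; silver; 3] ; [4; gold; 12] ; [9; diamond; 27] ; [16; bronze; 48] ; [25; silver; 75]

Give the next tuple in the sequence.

First entry: 1, 4, 9, 16, 25 → 36 (perfect squares: 1², 2², 3², …).
Rank: repeats silver → gold → diamond → bronze; silver, gold, diamond, bronze, silver → gold.
Third entry: always 3 × the first entry; 3, 12, 27, 48, 75 → 108.
Combining the parts gives [36; gold; 108].

[36; gold; 108]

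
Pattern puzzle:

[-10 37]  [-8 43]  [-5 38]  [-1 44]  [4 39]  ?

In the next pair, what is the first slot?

10

First slot: -10, -8, -5, -1, 4 → 10 (differences are 2, 3, 4, … (increasing by 1 each time)).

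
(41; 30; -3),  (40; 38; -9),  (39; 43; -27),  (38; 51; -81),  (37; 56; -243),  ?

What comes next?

First component goes 41, 40, 39, 38, 37 → 36 (−1 each step).
For the second component, alternating steps +8, +5, +8, +5, …: 30, 38, 43, 51, 56 → 64.
Third component: -3, -9, -27, -81, -243 → -729 (×3 each step).
Combining the parts gives (36; 64; -729).

(36; 64; -729)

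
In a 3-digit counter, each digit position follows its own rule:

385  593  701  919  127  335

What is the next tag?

543

First digit: 3, 5, 7, 9, 1, 3 → 5 (+2 each step, mod 10).
Second digit — +1 each step, mod 10: 8, 9, 0, 1, 2, 3 → 4.
For the third digit, −2 each step, mod 10: 5, 3, 1, 9, 7, 5 → 3.
Combining the parts gives 543.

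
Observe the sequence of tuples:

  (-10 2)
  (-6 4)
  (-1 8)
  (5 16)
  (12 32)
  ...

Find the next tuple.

First entry: differences are 4, 5, 6, … (increasing by 1 each time); -10, -6, -1, 5, 12 → 20.
Second entry — ×2 each step: 2, 4, 8, 16, 32 → 64.
Combining the parts gives (20 64).

(20 64)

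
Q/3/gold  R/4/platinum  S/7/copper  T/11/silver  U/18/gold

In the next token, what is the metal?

platinum

Letter: letters move forward 1 place in the alphabet; Q, R, S, T, U → V.
For the second component, each term is the sum of the two before it: 3, 4, 7, 11, 18 → 29.
For the metal, repeats gold → platinum → copper → silver: gold, platinum, copper, silver, gold → platinum.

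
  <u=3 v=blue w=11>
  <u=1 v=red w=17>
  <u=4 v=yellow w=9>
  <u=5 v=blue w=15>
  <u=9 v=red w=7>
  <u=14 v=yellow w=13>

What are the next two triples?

<u=23 v=blue w=5>, <u=37 v=red w=11>

U goes 3, 1, 4, 5, 9, 14 → 23 → 37 (each term is the sum of the two before it).
V: repeats blue → red → yellow; blue, red, yellow, blue, red, yellow → blue → red.
W: alternating steps +6, −8, +6, −8, …, so 11, 17, 9, 15, 7, 13 → 5 → 11.
So the next two triples are <u=23 v=blue w=5> and <u=37 v=red w=11>.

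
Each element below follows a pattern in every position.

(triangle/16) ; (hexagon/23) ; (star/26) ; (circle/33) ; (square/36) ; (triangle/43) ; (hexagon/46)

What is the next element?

Shape goes triangle, hexagon, star, circle, square, triangle, hexagon → star (repeats triangle → hexagon → star → circle → square).
Second coordinate goes 16, 23, 26, 33, 36, 43, 46 → 53 (alternating steps +7, +3, +7, +3, …).
Combining the parts gives (star/53).

(star/53)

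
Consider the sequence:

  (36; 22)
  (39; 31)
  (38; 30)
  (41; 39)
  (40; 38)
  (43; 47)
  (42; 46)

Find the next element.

First coordinate: alternating steps +3, −1, +3, −1, …, so 36, 39, 38, 41, 40, 43, 42 → 45.
Second coordinate — alternating steps +9, −1, +9, −1, …: 22, 31, 30, 39, 38, 47, 46 → 55.
Putting it together: (45; 55).

(45; 55)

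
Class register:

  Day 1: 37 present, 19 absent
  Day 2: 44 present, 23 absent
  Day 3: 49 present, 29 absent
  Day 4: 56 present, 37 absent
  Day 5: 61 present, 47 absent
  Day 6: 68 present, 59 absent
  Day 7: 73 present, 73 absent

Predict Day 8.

Present — alternating steps +7, +5, +7, +5, …: 37, 44, 49, 56, 61, 68, 73 → 80.
Absent: differences are 4, 6, 8, … (increasing by 2 each time); 19, 23, 29, 37, 47, 59, 73 → 89.
Putting it together: 80 present, 89 absent.

80 present, 89 absent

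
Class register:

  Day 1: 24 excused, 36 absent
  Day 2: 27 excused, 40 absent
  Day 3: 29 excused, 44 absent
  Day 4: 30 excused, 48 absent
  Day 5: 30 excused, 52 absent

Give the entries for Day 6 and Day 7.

29 excused, 56 absent; 27 excused, 60 absent

Excused goes 24, 27, 29, 30, 30 → 29 → 27 (differences are 3, 2, 1, … (decreasing by 1 each time)).
Absent: 36, 40, 44, 48, 52 → 56 → 60 (+4 each step).
So the next two rows are 29 excused, 56 absent and 27 excused, 60 absent.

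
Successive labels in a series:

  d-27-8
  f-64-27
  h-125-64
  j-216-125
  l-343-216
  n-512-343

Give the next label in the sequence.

p-729-512

Letter: letters move forward 2 places in the alphabet; d, f, h, j, l, n → p.
Second component: 27, 64, 125, 216, 343, 512 → 729 (perfect cubes: 3³, 4³, 5³, …).
Third component — perfect cubes: 2³, 3³, 4³, …: 8, 27, 64, 125, 216, 343 → 512.
So the next label is p-729-512.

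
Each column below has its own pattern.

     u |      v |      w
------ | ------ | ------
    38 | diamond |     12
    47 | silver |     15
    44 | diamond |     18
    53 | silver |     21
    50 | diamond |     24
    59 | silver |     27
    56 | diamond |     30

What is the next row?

65  silver  33

For the column u, alternating steps +9, −3, +9, −3, …: 38, 47, 44, 53, 50, 59, 56 → 65.
Column v: alternates diamond ↔ silver, so diamond, silver, diamond, silver, diamond, silver, diamond → silver.
Column w goes 12, 15, 18, 21, 24, 27, 30 → 33 (+3 each step).
Putting it together: 65  silver  33.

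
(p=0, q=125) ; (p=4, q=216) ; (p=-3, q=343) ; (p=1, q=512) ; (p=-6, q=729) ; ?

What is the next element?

P: alternating steps +4, −7, +4, −7, …; 0, 4, -3, 1, -6 → -2.
Q: 125, 216, 343, 512, 729 → 1000 (perfect cubes: 5³, 6³, 7³, …).
Combining the parts gives (p=-2, q=1000).

(p=-2, q=1000)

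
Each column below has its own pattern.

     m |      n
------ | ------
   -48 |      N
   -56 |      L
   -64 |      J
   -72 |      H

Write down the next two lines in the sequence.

-80  F; -88  D

For the column m, −8 each step: -48, -56, -64, -72 → -80 → -88.
Column n: letters move back 2 places in the alphabet; N, L, J, H → F → D.
So the next two lines are -80  F and -88  D.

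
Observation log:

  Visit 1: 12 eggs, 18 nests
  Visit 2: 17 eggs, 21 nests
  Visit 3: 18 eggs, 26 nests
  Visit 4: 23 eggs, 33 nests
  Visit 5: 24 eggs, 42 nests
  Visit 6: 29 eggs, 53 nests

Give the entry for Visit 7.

30 eggs, 66 nests

Eggs: alternating steps +5, +1, +5, +1, …; 12, 17, 18, 23, 24, 29 → 30.
Nests: 18, 21, 26, 33, 42, 53 → 66 (differences are 3, 5, 7, … (increasing by 2 each time)).
So the next line is 30 eggs, 66 nests.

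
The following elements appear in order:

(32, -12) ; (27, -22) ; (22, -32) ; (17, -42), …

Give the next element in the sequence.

(12, -52)

First entry: −5 each step; 32, 27, 22, 17 → 12.
Second entry: -12, -22, -32, -42 → -52 (−10 each step).
So the next element is (12, -52).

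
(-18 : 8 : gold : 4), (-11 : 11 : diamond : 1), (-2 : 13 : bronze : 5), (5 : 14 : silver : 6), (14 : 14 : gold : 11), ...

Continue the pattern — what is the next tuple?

First component — alternating steps +7, +9, +7, +9, …: -18, -11, -2, 5, 14 → 21.
Second component: 8, 11, 13, 14, 14 → 13 (differences are 3, 2, 1, … (decreasing by 1 each time)).
Rank — repeats gold → diamond → bronze → silver: gold, diamond, bronze, silver, gold → diamond.
Fourth component: each term is the sum of the two before it; 4, 1, 5, 6, 11 → 17.
So the next tuple is (21 : 13 : diamond : 17).

(21 : 13 : diamond : 17)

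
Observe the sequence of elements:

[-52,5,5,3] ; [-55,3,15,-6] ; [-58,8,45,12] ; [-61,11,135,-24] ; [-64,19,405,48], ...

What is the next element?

For the first coordinate, −3 each step: -52, -55, -58, -61, -64 → -67.
For the second coordinate, each term is the sum of the two before it: 5, 3, 8, 11, 19 → 30.
Third coordinate: ×3 each step; 5, 15, 45, 135, 405 → 1215.
Fourth coordinate: ×(-2) each step, so 3, -6, 12, -24, 48 → -96.
Putting it together: [-67,30,1215,-96].

[-67,30,1215,-96]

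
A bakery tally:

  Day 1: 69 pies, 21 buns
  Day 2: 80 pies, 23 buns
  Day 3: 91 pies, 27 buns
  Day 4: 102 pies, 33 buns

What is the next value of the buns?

41

Buns goes 21, 23, 27, 33 → 41 (differences are 2, 4, 6, … (increasing by 2 each time)).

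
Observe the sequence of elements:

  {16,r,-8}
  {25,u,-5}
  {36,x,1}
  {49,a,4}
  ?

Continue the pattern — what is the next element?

{64,d,10}

First entry — perfect squares: 4², 5², 6², …: 16, 25, 36, 49 → 64.
Letter: letters move forward 3 places in the alphabet, wrapping Z→A, so r, u, x, a → d.
Third entry goes -8, -5, 1, 4 → 10 (alternating steps +3, +6, +3, +6, …).
Combining the parts gives {64,d,10}.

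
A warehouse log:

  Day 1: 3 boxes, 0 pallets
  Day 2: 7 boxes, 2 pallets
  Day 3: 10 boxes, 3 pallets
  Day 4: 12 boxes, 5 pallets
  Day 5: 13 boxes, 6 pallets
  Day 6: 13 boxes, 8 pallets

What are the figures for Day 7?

12 boxes, 9 pallets

Boxes: differences are 4, 3, 2, … (decreasing by 1 each time), so 3, 7, 10, 12, 13, 13 → 12.
Pallets: alternating steps +2, +1, +2, +1, …, so 0, 2, 3, 5, 6, 8 → 9.
Putting it together: 12 boxes, 9 pallets.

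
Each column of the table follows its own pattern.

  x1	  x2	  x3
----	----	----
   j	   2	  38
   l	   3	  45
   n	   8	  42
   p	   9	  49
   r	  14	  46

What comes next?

t  15  53

Column x1 goes j, l, n, p, r → t (letters move forward 2 places in the alphabet).
Column x2: alternating steps +1, +5, +1, +5, …; 2, 3, 8, 9, 14 → 15.
For the column x3, alternating steps +7, −3, +7, −3, …: 38, 45, 42, 49, 46 → 53.
So the next row is t  15  53.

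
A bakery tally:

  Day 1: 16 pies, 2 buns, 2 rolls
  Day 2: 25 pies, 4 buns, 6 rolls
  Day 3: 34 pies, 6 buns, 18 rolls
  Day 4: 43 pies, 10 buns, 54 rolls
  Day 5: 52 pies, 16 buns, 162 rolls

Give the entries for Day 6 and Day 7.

For the pies, +9 each step: 16, 25, 34, 43, 52 → 61 → 70.
Buns — each term is the sum of the two before it: 2, 4, 6, 10, 16 → 26 → 42.
For the rolls, ×3 each step: 2, 6, 18, 54, 162 → 486 → 1458.
So the next two rows are 61 pies, 26 buns, 486 rolls and 70 pies, 42 buns, 1458 rolls.

61 pies, 26 buns, 486 rolls; 70 pies, 42 buns, 1458 rolls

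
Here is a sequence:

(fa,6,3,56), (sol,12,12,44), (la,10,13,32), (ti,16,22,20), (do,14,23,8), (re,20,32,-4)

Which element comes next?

For the note, runs through the solfège scale do→ti: fa, sol, la, ti, do, re → mi.
Second entry: alternating steps +6, −2, +6, −2, …; 6, 12, 10, 16, 14, 20 → 18.
Third entry — alternating steps +9, +1, +9, +1, …: 3, 12, 13, 22, 23, 32 → 33.
For the fourth entry, −12 each step: 56, 44, 32, 20, 8, -4 → -16.
Combining the parts gives (mi,18,33,-16).

(mi,18,33,-16)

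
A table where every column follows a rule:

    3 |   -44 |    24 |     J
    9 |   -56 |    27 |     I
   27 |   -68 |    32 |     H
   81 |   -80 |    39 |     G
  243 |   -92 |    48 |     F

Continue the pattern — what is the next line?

First component: 3, 9, 27, 81, 243 → 729 (×3 each step).
Second component goes -44, -56, -68, -80, -92 → -104 (−12 each step).
Third component: differences are 3, 5, 7, … (increasing by 2 each time); 24, 27, 32, 39, 48 → 59.
Letter: letters move back 1 place in the alphabet; J, I, H, G, F → E.
Putting it together: 729  -104  59  E.

729  -104  59  E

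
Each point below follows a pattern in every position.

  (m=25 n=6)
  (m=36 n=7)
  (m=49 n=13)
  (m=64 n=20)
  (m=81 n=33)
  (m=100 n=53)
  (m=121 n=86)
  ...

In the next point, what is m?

M — perfect squares: 5², 6², 7², …: 25, 36, 49, 64, 81, 100, 121 → 144.
N — each term is the sum of the two before it: 6, 7, 13, 20, 33, 53, 86 → 139.

144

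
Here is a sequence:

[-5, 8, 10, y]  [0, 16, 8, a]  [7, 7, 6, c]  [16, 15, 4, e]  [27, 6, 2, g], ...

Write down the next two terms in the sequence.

First part: differences are 5, 7, 9, … (increasing by 2 each time); -5, 0, 7, 16, 27 → 40 → 55.
Second part: alternating steps +8, −9, +8, −9, …, so 8, 16, 7, 15, 6 → 14 → 5.
Third part goes 10, 8, 6, 4, 2 → 0 → -2 (−2 each step).
Letter: letters move forward 2 places in the alphabet, wrapping Z→A; y, a, c, e, g → i → k.
So the next two terms are [40, 14, 0, i] and [55, 5, -2, k].

[40, 14, 0, i], [55, 5, -2, k]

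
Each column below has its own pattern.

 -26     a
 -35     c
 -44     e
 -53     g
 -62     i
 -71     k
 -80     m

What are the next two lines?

-89  o; -98  q

For the first component, −9 each step: -26, -35, -44, -53, -62, -71, -80 → -89 → -98.
Letter — letters move forward 2 places in the alphabet: a, c, e, g, i, k, m → o → q.
Putting the parts together: -89  o and then -98  q.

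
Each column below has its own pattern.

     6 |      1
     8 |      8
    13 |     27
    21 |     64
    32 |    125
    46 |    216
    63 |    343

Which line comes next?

First component: differences are 2, 5, 8, … (increasing by 3 each time), so 6, 8, 13, 21, 32, 46, 63 → 83.
Second component goes 1, 8, 27, 64, 125, 216, 343 → 512 (perfect cubes: 1³, 2³, 3³, …).
So the next line is 83  512.

83  512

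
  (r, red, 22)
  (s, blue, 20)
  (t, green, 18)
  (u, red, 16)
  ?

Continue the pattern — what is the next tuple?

For the letter, letters move forward 1 place in the alphabet: r, s, t, u → v.
Colour: repeats red → blue → green, so red, blue, green, red → blue.
For the third entry, −2 each step: 22, 20, 18, 16 → 14.
Combining the parts gives (v, blue, 14).

(v, blue, 14)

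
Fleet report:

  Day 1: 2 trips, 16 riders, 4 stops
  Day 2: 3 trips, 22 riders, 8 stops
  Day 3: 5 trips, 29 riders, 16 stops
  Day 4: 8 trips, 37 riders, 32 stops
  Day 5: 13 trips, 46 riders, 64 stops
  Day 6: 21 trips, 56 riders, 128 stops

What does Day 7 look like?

34 trips, 67 riders, 256 stops

For the trips, each term is the sum of the two before it: 2, 3, 5, 8, 13, 21 → 34.
Riders goes 16, 22, 29, 37, 46, 56 → 67 (differences are 6, 7, 8, … (increasing by 1 each time)).
Stops: 4, 8, 16, 32, 64, 128 → 256 (×2 each step).
Combining the parts gives 34 trips, 67 riders, 256 stops.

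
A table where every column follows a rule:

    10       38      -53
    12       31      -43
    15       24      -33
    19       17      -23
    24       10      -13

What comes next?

First component — differences are 2, 3, 4, … (increasing by 1 each time): 10, 12, 15, 19, 24 → 30.
Second component — −7 each step: 38, 31, 24, 17, 10 → 3.
Third component: +10 each step, so -53, -43, -33, -23, -13 → -3.
So the next row is 30  3  -3.

30  3  -3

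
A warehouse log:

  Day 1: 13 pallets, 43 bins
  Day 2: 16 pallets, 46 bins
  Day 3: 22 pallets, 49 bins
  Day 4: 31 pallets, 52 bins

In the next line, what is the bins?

Bins: +3 each step; 43, 46, 49, 52 → 55.

55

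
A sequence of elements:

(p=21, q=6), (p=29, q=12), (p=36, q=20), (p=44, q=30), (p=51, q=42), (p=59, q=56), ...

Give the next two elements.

(p=66, q=72), (p=74, q=90)

For the p, alternating steps +8, +7, +8, +7, …: 21, 29, 36, 44, 51, 59 → 66 → 74.
Q: 6, 12, 20, 30, 42, 56 → 72 → 90 (differences are 6, 8, 10, … (increasing by 2 each time)).
Putting the parts together: (p=66, q=72) and then (p=74, q=90).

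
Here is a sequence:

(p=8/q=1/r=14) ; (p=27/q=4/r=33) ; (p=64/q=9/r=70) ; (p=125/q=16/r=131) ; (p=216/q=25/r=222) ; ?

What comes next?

(p=343/q=36/r=349)

P goes 8, 27, 64, 125, 216 → 343 (perfect cubes: 2³, 3³, 4³, …).
Q: perfect squares: 1², 2², 3², …; 1, 4, 9, 16, 25 → 36.
R goes 14, 33, 70, 131, 222 → 349 (always 6 more than the p).
So the next element is (p=343/q=36/r=349).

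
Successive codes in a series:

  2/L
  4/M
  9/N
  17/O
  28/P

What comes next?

42/Q

First component: differences are 2, 5, 8, … (increasing by 3 each time), so 2, 4, 9, 17, 28 → 42.
Letter: letters move forward 1 place in the alphabet, so L, M, N, O, P → Q.
So the next code is 42/Q.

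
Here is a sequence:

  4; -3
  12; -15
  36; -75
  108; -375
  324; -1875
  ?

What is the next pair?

972; -9375

First part: ×3 each step; 4, 12, 36, 108, 324 → 972.
For the second part, ×5 each step: -3, -15, -75, -375, -1875 → -9375.
Combining the parts gives 972; -9375.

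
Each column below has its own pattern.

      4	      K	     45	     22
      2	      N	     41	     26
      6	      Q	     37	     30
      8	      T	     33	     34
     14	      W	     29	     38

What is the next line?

First component: 4, 2, 6, 8, 14 → 22 (each term is the sum of the two before it).
Letter: letters move forward 3 places in the alphabet, so K, N, Q, T, W → Z.
Third component: −4 each step, so 45, 41, 37, 33, 29 → 25.
Fourth component: together with the third component always sums to 67, so 22, 26, 30, 34, 38 → 42.
So the next line is 22  Z  25  42.

22  Z  25  42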